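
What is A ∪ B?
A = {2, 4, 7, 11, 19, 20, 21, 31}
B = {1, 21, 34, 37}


Set A = {2, 4, 7, 11, 19, 20, 21, 31}
Set B = {1, 21, 34, 37}
A ∪ B includes all elements in either set.
Elements from A: {2, 4, 7, 11, 19, 20, 21, 31}
Elements from B not already included: {1, 34, 37}
A ∪ B = {1, 2, 4, 7, 11, 19, 20, 21, 31, 34, 37}

{1, 2, 4, 7, 11, 19, 20, 21, 31, 34, 37}


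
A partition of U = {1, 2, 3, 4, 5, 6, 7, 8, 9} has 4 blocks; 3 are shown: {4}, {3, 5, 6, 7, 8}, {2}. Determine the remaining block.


U = {1, 2, 3, 4, 5, 6, 7, 8, 9}
Shown blocks: {4}, {3, 5, 6, 7, 8}, {2}
A partition's blocks are pairwise disjoint and cover U, so the missing block = U \ (union of shown blocks).
Union of shown blocks: {2, 3, 4, 5, 6, 7, 8}
Missing block = U \ (union) = {1, 9}

{1, 9}


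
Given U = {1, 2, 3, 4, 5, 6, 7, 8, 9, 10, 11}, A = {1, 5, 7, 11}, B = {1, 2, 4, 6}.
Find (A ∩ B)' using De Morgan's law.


U = {1, 2, 3, 4, 5, 6, 7, 8, 9, 10, 11}
A = {1, 5, 7, 11}, B = {1, 2, 4, 6}
A ∩ B = {1}
(A ∩ B)' = U \ (A ∩ B) = {2, 3, 4, 5, 6, 7, 8, 9, 10, 11}
Verification via A' ∪ B': A' = {2, 3, 4, 6, 8, 9, 10}, B' = {3, 5, 7, 8, 9, 10, 11}
A' ∪ B' = {2, 3, 4, 5, 6, 7, 8, 9, 10, 11} ✓

{2, 3, 4, 5, 6, 7, 8, 9, 10, 11}


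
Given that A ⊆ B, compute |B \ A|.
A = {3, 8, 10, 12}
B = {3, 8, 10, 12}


Set A = {3, 8, 10, 12}, |A| = 4
Set B = {3, 8, 10, 12}, |B| = 4
Since A ⊆ B: B \ A = {}
|B| - |A| = 4 - 4 = 0

0


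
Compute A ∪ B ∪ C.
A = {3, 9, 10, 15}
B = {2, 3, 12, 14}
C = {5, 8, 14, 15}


Set A = {3, 9, 10, 15}
Set B = {2, 3, 12, 14}
Set C = {5, 8, 14, 15}
First, A ∪ B = {2, 3, 9, 10, 12, 14, 15}
Then, (A ∪ B) ∪ C = {2, 3, 5, 8, 9, 10, 12, 14, 15}

{2, 3, 5, 8, 9, 10, 12, 14, 15}


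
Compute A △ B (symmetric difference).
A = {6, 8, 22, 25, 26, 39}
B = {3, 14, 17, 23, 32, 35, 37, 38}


Set A = {6, 8, 22, 25, 26, 39}
Set B = {3, 14, 17, 23, 32, 35, 37, 38}
A △ B = (A \ B) ∪ (B \ A)
Elements in A but not B: {6, 8, 22, 25, 26, 39}
Elements in B but not A: {3, 14, 17, 23, 32, 35, 37, 38}
A △ B = {3, 6, 8, 14, 17, 22, 23, 25, 26, 32, 35, 37, 38, 39}

{3, 6, 8, 14, 17, 22, 23, 25, 26, 32, 35, 37, 38, 39}


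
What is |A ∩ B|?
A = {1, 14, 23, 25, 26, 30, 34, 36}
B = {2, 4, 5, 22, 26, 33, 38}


Set A = {1, 14, 23, 25, 26, 30, 34, 36}
Set B = {2, 4, 5, 22, 26, 33, 38}
A ∩ B = {26}
|A ∩ B| = 1

1


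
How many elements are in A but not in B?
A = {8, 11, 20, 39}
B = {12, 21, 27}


Set A = {8, 11, 20, 39}
Set B = {12, 21, 27}
A \ B = {8, 11, 20, 39}
|A \ B| = 4

4


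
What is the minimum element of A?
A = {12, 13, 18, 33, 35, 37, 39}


Set A = {12, 13, 18, 33, 35, 37, 39}
Elements in ascending order: 12, 13, 18, 33, 35, 37, 39
The smallest element is 12.

12


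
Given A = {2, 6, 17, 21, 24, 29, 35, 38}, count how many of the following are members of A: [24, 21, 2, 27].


Set A = {2, 6, 17, 21, 24, 29, 35, 38}
Candidates: [24, 21, 2, 27]
Check each candidate:
24 ∈ A, 21 ∈ A, 2 ∈ A, 27 ∉ A
Count of candidates in A: 3

3


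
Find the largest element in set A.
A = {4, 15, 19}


Set A = {4, 15, 19}
Elements in ascending order: 4, 15, 19
The largest element is 19.

19


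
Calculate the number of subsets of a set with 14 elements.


The set has 14 elements.
The power set contains all possible subsets.
|P(A)| = 2^|A| = 2^14 = 16384

16384


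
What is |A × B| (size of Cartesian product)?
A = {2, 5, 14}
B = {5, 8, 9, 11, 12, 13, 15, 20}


Set A = {2, 5, 14} has 3 elements.
Set B = {5, 8, 9, 11, 12, 13, 15, 20} has 8 elements.
|A × B| = |A| × |B| = 3 × 8 = 24

24


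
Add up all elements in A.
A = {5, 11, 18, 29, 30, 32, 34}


Set A = {5, 11, 18, 29, 30, 32, 34}
Sum = 5 + 11 + 18 + 29 + 30 + 32 + 34 = 159

159


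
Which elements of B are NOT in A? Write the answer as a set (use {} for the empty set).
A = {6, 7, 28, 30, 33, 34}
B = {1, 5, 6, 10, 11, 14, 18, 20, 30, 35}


Set A = {6, 7, 28, 30, 33, 34}
Set B = {1, 5, 6, 10, 11, 14, 18, 20, 30, 35}
Check each element of B against A:
1 ∉ A (include), 5 ∉ A (include), 6 ∈ A, 10 ∉ A (include), 11 ∉ A (include), 14 ∉ A (include), 18 ∉ A (include), 20 ∉ A (include), 30 ∈ A, 35 ∉ A (include)
Elements of B not in A: {1, 5, 10, 11, 14, 18, 20, 35}

{1, 5, 10, 11, 14, 18, 20, 35}


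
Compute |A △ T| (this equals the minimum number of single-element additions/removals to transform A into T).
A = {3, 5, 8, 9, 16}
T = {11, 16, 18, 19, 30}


Set A = {3, 5, 8, 9, 16}
Set T = {11, 16, 18, 19, 30}
Elements to remove from A (in A, not in T): {3, 5, 8, 9} → 4 removals
Elements to add to A (in T, not in A): {11, 18, 19, 30} → 4 additions
Total edits = 4 + 4 = 8

8


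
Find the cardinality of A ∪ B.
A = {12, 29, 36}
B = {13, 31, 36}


Set A = {12, 29, 36}, |A| = 3
Set B = {13, 31, 36}, |B| = 3
A ∩ B = {36}, |A ∩ B| = 1
|A ∪ B| = |A| + |B| - |A ∩ B| = 3 + 3 - 1 = 5

5


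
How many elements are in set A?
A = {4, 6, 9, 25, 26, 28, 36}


Set A = {4, 6, 9, 25, 26, 28, 36}
Listing elements: 4, 6, 9, 25, 26, 28, 36
Counting: 7 elements
|A| = 7

7


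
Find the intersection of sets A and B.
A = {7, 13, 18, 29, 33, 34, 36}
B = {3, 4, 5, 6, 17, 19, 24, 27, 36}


Set A = {7, 13, 18, 29, 33, 34, 36}
Set B = {3, 4, 5, 6, 17, 19, 24, 27, 36}
A ∩ B includes only elements in both sets.
Check each element of A against B:
7 ✗, 13 ✗, 18 ✗, 29 ✗, 33 ✗, 34 ✗, 36 ✓
A ∩ B = {36}

{36}


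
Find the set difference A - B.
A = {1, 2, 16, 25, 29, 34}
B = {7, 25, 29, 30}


Set A = {1, 2, 16, 25, 29, 34}
Set B = {7, 25, 29, 30}
A \ B includes elements in A that are not in B.
Check each element of A:
1 (not in B, keep), 2 (not in B, keep), 16 (not in B, keep), 25 (in B, remove), 29 (in B, remove), 34 (not in B, keep)
A \ B = {1, 2, 16, 34}

{1, 2, 16, 34}


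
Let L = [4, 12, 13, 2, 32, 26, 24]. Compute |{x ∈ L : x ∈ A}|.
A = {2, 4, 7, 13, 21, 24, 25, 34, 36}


Set A = {2, 4, 7, 13, 21, 24, 25, 34, 36}
Candidates: [4, 12, 13, 2, 32, 26, 24]
Check each candidate:
4 ∈ A, 12 ∉ A, 13 ∈ A, 2 ∈ A, 32 ∉ A, 26 ∉ A, 24 ∈ A
Count of candidates in A: 4

4


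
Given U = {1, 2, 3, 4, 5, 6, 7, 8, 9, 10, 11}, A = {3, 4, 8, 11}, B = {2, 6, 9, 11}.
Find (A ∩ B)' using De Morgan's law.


U = {1, 2, 3, 4, 5, 6, 7, 8, 9, 10, 11}
A = {3, 4, 8, 11}, B = {2, 6, 9, 11}
A ∩ B = {11}
(A ∩ B)' = U \ (A ∩ B) = {1, 2, 3, 4, 5, 6, 7, 8, 9, 10}
Verification via A' ∪ B': A' = {1, 2, 5, 6, 7, 9, 10}, B' = {1, 3, 4, 5, 7, 8, 10}
A' ∪ B' = {1, 2, 3, 4, 5, 6, 7, 8, 9, 10} ✓

{1, 2, 3, 4, 5, 6, 7, 8, 9, 10}


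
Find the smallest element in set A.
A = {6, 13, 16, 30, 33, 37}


Set A = {6, 13, 16, 30, 33, 37}
Elements in ascending order: 6, 13, 16, 30, 33, 37
The smallest element is 6.

6


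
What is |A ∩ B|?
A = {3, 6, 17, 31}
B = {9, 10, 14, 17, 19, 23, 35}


Set A = {3, 6, 17, 31}
Set B = {9, 10, 14, 17, 19, 23, 35}
A ∩ B = {17}
|A ∩ B| = 1

1


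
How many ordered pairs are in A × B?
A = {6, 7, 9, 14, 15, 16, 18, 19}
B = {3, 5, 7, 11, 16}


Set A = {6, 7, 9, 14, 15, 16, 18, 19} has 8 elements.
Set B = {3, 5, 7, 11, 16} has 5 elements.
|A × B| = |A| × |B| = 8 × 5 = 40

40


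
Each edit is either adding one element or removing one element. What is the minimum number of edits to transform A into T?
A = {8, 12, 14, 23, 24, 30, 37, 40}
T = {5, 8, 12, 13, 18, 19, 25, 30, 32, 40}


Set A = {8, 12, 14, 23, 24, 30, 37, 40}
Set T = {5, 8, 12, 13, 18, 19, 25, 30, 32, 40}
Elements to remove from A (in A, not in T): {14, 23, 24, 37} → 4 removals
Elements to add to A (in T, not in A): {5, 13, 18, 19, 25, 32} → 6 additions
Total edits = 4 + 6 = 10

10


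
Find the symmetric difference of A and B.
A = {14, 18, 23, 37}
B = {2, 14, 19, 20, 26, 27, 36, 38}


Set A = {14, 18, 23, 37}
Set B = {2, 14, 19, 20, 26, 27, 36, 38}
A △ B = (A \ B) ∪ (B \ A)
Elements in A but not B: {18, 23, 37}
Elements in B but not A: {2, 19, 20, 26, 27, 36, 38}
A △ B = {2, 18, 19, 20, 23, 26, 27, 36, 37, 38}

{2, 18, 19, 20, 23, 26, 27, 36, 37, 38}


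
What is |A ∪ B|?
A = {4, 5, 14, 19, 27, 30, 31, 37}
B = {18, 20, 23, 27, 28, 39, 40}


Set A = {4, 5, 14, 19, 27, 30, 31, 37}, |A| = 8
Set B = {18, 20, 23, 27, 28, 39, 40}, |B| = 7
A ∩ B = {27}, |A ∩ B| = 1
|A ∪ B| = |A| + |B| - |A ∩ B| = 8 + 7 - 1 = 14

14


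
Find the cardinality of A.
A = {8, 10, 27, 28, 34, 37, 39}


Set A = {8, 10, 27, 28, 34, 37, 39}
Listing elements: 8, 10, 27, 28, 34, 37, 39
Counting: 7 elements
|A| = 7

7


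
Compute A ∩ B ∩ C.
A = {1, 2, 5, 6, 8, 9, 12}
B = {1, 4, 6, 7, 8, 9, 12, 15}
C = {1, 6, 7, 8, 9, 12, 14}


Set A = {1, 2, 5, 6, 8, 9, 12}
Set B = {1, 4, 6, 7, 8, 9, 12, 15}
Set C = {1, 6, 7, 8, 9, 12, 14}
First, A ∩ B = {1, 6, 8, 9, 12}
Then, (A ∩ B) ∩ C = {1, 6, 8, 9, 12}

{1, 6, 8, 9, 12}


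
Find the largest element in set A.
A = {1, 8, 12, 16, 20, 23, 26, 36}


Set A = {1, 8, 12, 16, 20, 23, 26, 36}
Elements in ascending order: 1, 8, 12, 16, 20, 23, 26, 36
The largest element is 36.

36


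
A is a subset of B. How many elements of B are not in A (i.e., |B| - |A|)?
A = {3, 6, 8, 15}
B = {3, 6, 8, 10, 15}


Set A = {3, 6, 8, 15}, |A| = 4
Set B = {3, 6, 8, 10, 15}, |B| = 5
Since A ⊆ B: B \ A = {10}
|B| - |A| = 5 - 4 = 1

1


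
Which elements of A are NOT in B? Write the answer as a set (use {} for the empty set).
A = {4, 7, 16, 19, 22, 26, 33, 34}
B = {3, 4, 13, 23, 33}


Set A = {4, 7, 16, 19, 22, 26, 33, 34}
Set B = {3, 4, 13, 23, 33}
Check each element of A against B:
4 ∈ B, 7 ∉ B (include), 16 ∉ B (include), 19 ∉ B (include), 22 ∉ B (include), 26 ∉ B (include), 33 ∈ B, 34 ∉ B (include)
Elements of A not in B: {7, 16, 19, 22, 26, 34}

{7, 16, 19, 22, 26, 34}


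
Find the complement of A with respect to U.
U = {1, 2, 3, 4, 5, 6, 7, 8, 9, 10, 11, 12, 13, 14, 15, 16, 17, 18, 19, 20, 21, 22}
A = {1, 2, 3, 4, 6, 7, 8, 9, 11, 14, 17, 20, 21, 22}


Universal set U = {1, 2, 3, 4, 5, 6, 7, 8, 9, 10, 11, 12, 13, 14, 15, 16, 17, 18, 19, 20, 21, 22}
Set A = {1, 2, 3, 4, 6, 7, 8, 9, 11, 14, 17, 20, 21, 22}
A' = U \ A = elements in U but not in A
Checking each element of U:
1 (in A, exclude), 2 (in A, exclude), 3 (in A, exclude), 4 (in A, exclude), 5 (not in A, include), 6 (in A, exclude), 7 (in A, exclude), 8 (in A, exclude), 9 (in A, exclude), 10 (not in A, include), 11 (in A, exclude), 12 (not in A, include), 13 (not in A, include), 14 (in A, exclude), 15 (not in A, include), 16 (not in A, include), 17 (in A, exclude), 18 (not in A, include), 19 (not in A, include), 20 (in A, exclude), 21 (in A, exclude), 22 (in A, exclude)
A' = {5, 10, 12, 13, 15, 16, 18, 19}

{5, 10, 12, 13, 15, 16, 18, 19}


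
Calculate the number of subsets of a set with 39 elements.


The set has 39 elements.
The power set contains all possible subsets.
|P(A)| = 2^|A| = 2^39 = 549755813888

549755813888


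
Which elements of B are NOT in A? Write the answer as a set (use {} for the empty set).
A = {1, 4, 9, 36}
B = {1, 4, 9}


Set A = {1, 4, 9, 36}
Set B = {1, 4, 9}
Check each element of B against A:
1 ∈ A, 4 ∈ A, 9 ∈ A
Elements of B not in A: {}

{}


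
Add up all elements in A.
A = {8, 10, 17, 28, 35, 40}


Set A = {8, 10, 17, 28, 35, 40}
Sum = 8 + 10 + 17 + 28 + 35 + 40 = 138

138


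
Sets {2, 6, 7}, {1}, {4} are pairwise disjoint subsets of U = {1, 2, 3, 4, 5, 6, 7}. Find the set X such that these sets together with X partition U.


U = {1, 2, 3, 4, 5, 6, 7}
Shown blocks: {2, 6, 7}, {1}, {4}
A partition's blocks are pairwise disjoint and cover U, so the missing block = U \ (union of shown blocks).
Union of shown blocks: {1, 2, 4, 6, 7}
Missing block = U \ (union) = {3, 5}

{3, 5}


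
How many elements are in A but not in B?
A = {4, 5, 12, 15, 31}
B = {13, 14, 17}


Set A = {4, 5, 12, 15, 31}
Set B = {13, 14, 17}
A \ B = {4, 5, 12, 15, 31}
|A \ B| = 5

5


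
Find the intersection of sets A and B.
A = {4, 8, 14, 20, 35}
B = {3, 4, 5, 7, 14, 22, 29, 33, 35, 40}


Set A = {4, 8, 14, 20, 35}
Set B = {3, 4, 5, 7, 14, 22, 29, 33, 35, 40}
A ∩ B includes only elements in both sets.
Check each element of A against B:
4 ✓, 8 ✗, 14 ✓, 20 ✗, 35 ✓
A ∩ B = {4, 14, 35}

{4, 14, 35}


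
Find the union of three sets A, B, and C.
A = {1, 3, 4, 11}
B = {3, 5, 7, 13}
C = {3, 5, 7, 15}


Set A = {1, 3, 4, 11}
Set B = {3, 5, 7, 13}
Set C = {3, 5, 7, 15}
First, A ∪ B = {1, 3, 4, 5, 7, 11, 13}
Then, (A ∪ B) ∪ C = {1, 3, 4, 5, 7, 11, 13, 15}

{1, 3, 4, 5, 7, 11, 13, 15}


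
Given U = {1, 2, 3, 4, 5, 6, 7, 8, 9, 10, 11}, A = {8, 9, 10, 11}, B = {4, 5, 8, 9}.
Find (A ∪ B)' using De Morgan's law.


U = {1, 2, 3, 4, 5, 6, 7, 8, 9, 10, 11}
A = {8, 9, 10, 11}, B = {4, 5, 8, 9}
A ∪ B = {4, 5, 8, 9, 10, 11}
(A ∪ B)' = U \ (A ∪ B) = {1, 2, 3, 6, 7}
Verification via A' ∩ B': A' = {1, 2, 3, 4, 5, 6, 7}, B' = {1, 2, 3, 6, 7, 10, 11}
A' ∩ B' = {1, 2, 3, 6, 7} ✓

{1, 2, 3, 6, 7}


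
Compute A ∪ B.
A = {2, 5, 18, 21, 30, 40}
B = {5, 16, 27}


Set A = {2, 5, 18, 21, 30, 40}
Set B = {5, 16, 27}
A ∪ B includes all elements in either set.
Elements from A: {2, 5, 18, 21, 30, 40}
Elements from B not already included: {16, 27}
A ∪ B = {2, 5, 16, 18, 21, 27, 30, 40}

{2, 5, 16, 18, 21, 27, 30, 40}


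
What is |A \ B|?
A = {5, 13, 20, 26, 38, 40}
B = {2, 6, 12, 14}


Set A = {5, 13, 20, 26, 38, 40}
Set B = {2, 6, 12, 14}
A \ B = {5, 13, 20, 26, 38, 40}
|A \ B| = 6

6


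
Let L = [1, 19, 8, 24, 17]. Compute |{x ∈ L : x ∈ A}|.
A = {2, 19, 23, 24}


Set A = {2, 19, 23, 24}
Candidates: [1, 19, 8, 24, 17]
Check each candidate:
1 ∉ A, 19 ∈ A, 8 ∉ A, 24 ∈ A, 17 ∉ A
Count of candidates in A: 2

2


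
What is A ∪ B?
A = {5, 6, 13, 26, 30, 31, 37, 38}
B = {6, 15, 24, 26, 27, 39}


Set A = {5, 6, 13, 26, 30, 31, 37, 38}
Set B = {6, 15, 24, 26, 27, 39}
A ∪ B includes all elements in either set.
Elements from A: {5, 6, 13, 26, 30, 31, 37, 38}
Elements from B not already included: {15, 24, 27, 39}
A ∪ B = {5, 6, 13, 15, 24, 26, 27, 30, 31, 37, 38, 39}

{5, 6, 13, 15, 24, 26, 27, 30, 31, 37, 38, 39}


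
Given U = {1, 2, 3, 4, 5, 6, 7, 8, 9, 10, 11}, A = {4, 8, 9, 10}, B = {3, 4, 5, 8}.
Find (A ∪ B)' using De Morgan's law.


U = {1, 2, 3, 4, 5, 6, 7, 8, 9, 10, 11}
A = {4, 8, 9, 10}, B = {3, 4, 5, 8}
A ∪ B = {3, 4, 5, 8, 9, 10}
(A ∪ B)' = U \ (A ∪ B) = {1, 2, 6, 7, 11}
Verification via A' ∩ B': A' = {1, 2, 3, 5, 6, 7, 11}, B' = {1, 2, 6, 7, 9, 10, 11}
A' ∩ B' = {1, 2, 6, 7, 11} ✓

{1, 2, 6, 7, 11}


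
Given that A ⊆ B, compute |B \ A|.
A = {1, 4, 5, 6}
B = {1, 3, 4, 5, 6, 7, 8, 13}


Set A = {1, 4, 5, 6}, |A| = 4
Set B = {1, 3, 4, 5, 6, 7, 8, 13}, |B| = 8
Since A ⊆ B: B \ A = {3, 7, 8, 13}
|B| - |A| = 8 - 4 = 4

4


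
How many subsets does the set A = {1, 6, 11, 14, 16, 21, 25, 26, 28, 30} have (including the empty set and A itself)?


Set A = {1, 6, 11, 14, 16, 21, 25, 26, 28, 30}
|A| = 10
The power set P(A) contains all subsets of A.
|P(A)| = 2^|A| = 2^10 = 1024

1024


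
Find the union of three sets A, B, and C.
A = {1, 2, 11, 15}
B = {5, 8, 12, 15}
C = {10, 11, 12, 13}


Set A = {1, 2, 11, 15}
Set B = {5, 8, 12, 15}
Set C = {10, 11, 12, 13}
First, A ∪ B = {1, 2, 5, 8, 11, 12, 15}
Then, (A ∪ B) ∪ C = {1, 2, 5, 8, 10, 11, 12, 13, 15}

{1, 2, 5, 8, 10, 11, 12, 13, 15}


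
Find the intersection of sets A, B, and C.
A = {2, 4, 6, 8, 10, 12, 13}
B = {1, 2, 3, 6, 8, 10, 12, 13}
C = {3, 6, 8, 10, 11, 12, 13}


Set A = {2, 4, 6, 8, 10, 12, 13}
Set B = {1, 2, 3, 6, 8, 10, 12, 13}
Set C = {3, 6, 8, 10, 11, 12, 13}
First, A ∩ B = {2, 6, 8, 10, 12, 13}
Then, (A ∩ B) ∩ C = {6, 8, 10, 12, 13}

{6, 8, 10, 12, 13}


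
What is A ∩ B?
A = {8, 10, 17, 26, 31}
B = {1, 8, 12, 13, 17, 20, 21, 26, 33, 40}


Set A = {8, 10, 17, 26, 31}
Set B = {1, 8, 12, 13, 17, 20, 21, 26, 33, 40}
A ∩ B includes only elements in both sets.
Check each element of A against B:
8 ✓, 10 ✗, 17 ✓, 26 ✓, 31 ✗
A ∩ B = {8, 17, 26}

{8, 17, 26}


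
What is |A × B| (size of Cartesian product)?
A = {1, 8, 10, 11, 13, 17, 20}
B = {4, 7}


Set A = {1, 8, 10, 11, 13, 17, 20} has 7 elements.
Set B = {4, 7} has 2 elements.
|A × B| = |A| × |B| = 7 × 2 = 14

14


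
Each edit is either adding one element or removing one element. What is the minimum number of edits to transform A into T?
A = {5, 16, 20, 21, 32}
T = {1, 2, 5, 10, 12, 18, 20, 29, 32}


Set A = {5, 16, 20, 21, 32}
Set T = {1, 2, 5, 10, 12, 18, 20, 29, 32}
Elements to remove from A (in A, not in T): {16, 21} → 2 removals
Elements to add to A (in T, not in A): {1, 2, 10, 12, 18, 29} → 6 additions
Total edits = 2 + 6 = 8

8


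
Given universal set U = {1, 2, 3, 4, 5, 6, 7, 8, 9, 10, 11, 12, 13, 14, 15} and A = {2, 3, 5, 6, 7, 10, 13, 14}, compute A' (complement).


Universal set U = {1, 2, 3, 4, 5, 6, 7, 8, 9, 10, 11, 12, 13, 14, 15}
Set A = {2, 3, 5, 6, 7, 10, 13, 14}
A' = U \ A = elements in U but not in A
Checking each element of U:
1 (not in A, include), 2 (in A, exclude), 3 (in A, exclude), 4 (not in A, include), 5 (in A, exclude), 6 (in A, exclude), 7 (in A, exclude), 8 (not in A, include), 9 (not in A, include), 10 (in A, exclude), 11 (not in A, include), 12 (not in A, include), 13 (in A, exclude), 14 (in A, exclude), 15 (not in A, include)
A' = {1, 4, 8, 9, 11, 12, 15}

{1, 4, 8, 9, 11, 12, 15}


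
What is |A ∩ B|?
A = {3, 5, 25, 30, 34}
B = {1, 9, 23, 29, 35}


Set A = {3, 5, 25, 30, 34}
Set B = {1, 9, 23, 29, 35}
A ∩ B = {}
|A ∩ B| = 0

0


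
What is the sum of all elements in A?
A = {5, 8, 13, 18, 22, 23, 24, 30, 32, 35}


Set A = {5, 8, 13, 18, 22, 23, 24, 30, 32, 35}
Sum = 5 + 8 + 13 + 18 + 22 + 23 + 24 + 30 + 32 + 35 = 210

210


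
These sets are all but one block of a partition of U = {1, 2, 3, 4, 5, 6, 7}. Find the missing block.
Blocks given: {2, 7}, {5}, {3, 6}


U = {1, 2, 3, 4, 5, 6, 7}
Shown blocks: {2, 7}, {5}, {3, 6}
A partition's blocks are pairwise disjoint and cover U, so the missing block = U \ (union of shown blocks).
Union of shown blocks: {2, 3, 5, 6, 7}
Missing block = U \ (union) = {1, 4}

{1, 4}


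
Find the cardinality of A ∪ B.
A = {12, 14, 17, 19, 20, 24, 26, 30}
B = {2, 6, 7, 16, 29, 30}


Set A = {12, 14, 17, 19, 20, 24, 26, 30}, |A| = 8
Set B = {2, 6, 7, 16, 29, 30}, |B| = 6
A ∩ B = {30}, |A ∩ B| = 1
|A ∪ B| = |A| + |B| - |A ∩ B| = 8 + 6 - 1 = 13

13


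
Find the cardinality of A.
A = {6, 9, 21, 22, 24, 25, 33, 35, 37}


Set A = {6, 9, 21, 22, 24, 25, 33, 35, 37}
Listing elements: 6, 9, 21, 22, 24, 25, 33, 35, 37
Counting: 9 elements
|A| = 9

9


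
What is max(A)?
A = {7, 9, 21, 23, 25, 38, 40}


Set A = {7, 9, 21, 23, 25, 38, 40}
Elements in ascending order: 7, 9, 21, 23, 25, 38, 40
The largest element is 40.

40


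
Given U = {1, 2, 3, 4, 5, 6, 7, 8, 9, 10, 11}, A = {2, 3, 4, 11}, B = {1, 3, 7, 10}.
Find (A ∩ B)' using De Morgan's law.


U = {1, 2, 3, 4, 5, 6, 7, 8, 9, 10, 11}
A = {2, 3, 4, 11}, B = {1, 3, 7, 10}
A ∩ B = {3}
(A ∩ B)' = U \ (A ∩ B) = {1, 2, 4, 5, 6, 7, 8, 9, 10, 11}
Verification via A' ∪ B': A' = {1, 5, 6, 7, 8, 9, 10}, B' = {2, 4, 5, 6, 8, 9, 11}
A' ∪ B' = {1, 2, 4, 5, 6, 7, 8, 9, 10, 11} ✓

{1, 2, 4, 5, 6, 7, 8, 9, 10, 11}


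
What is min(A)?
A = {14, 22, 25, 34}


Set A = {14, 22, 25, 34}
Elements in ascending order: 14, 22, 25, 34
The smallest element is 14.

14


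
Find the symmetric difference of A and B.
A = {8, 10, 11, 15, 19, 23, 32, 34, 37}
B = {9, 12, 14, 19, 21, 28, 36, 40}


Set A = {8, 10, 11, 15, 19, 23, 32, 34, 37}
Set B = {9, 12, 14, 19, 21, 28, 36, 40}
A △ B = (A \ B) ∪ (B \ A)
Elements in A but not B: {8, 10, 11, 15, 23, 32, 34, 37}
Elements in B but not A: {9, 12, 14, 21, 28, 36, 40}
A △ B = {8, 9, 10, 11, 12, 14, 15, 21, 23, 28, 32, 34, 36, 37, 40}

{8, 9, 10, 11, 12, 14, 15, 21, 23, 28, 32, 34, 36, 37, 40}


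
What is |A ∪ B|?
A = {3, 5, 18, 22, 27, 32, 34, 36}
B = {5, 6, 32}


Set A = {3, 5, 18, 22, 27, 32, 34, 36}, |A| = 8
Set B = {5, 6, 32}, |B| = 3
A ∩ B = {5, 32}, |A ∩ B| = 2
|A ∪ B| = |A| + |B| - |A ∩ B| = 8 + 3 - 2 = 9

9


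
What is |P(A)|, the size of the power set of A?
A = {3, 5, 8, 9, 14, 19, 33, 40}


Set A = {3, 5, 8, 9, 14, 19, 33, 40}
|A| = 8
The power set P(A) contains all subsets of A.
|P(A)| = 2^|A| = 2^8 = 256

256


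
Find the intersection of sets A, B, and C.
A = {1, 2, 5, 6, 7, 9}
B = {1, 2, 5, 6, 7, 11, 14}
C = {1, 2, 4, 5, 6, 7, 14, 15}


Set A = {1, 2, 5, 6, 7, 9}
Set B = {1, 2, 5, 6, 7, 11, 14}
Set C = {1, 2, 4, 5, 6, 7, 14, 15}
First, A ∩ B = {1, 2, 5, 6, 7}
Then, (A ∩ B) ∩ C = {1, 2, 5, 6, 7}

{1, 2, 5, 6, 7}


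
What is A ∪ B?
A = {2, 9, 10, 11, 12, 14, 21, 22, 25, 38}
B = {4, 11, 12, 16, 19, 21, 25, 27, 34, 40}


Set A = {2, 9, 10, 11, 12, 14, 21, 22, 25, 38}
Set B = {4, 11, 12, 16, 19, 21, 25, 27, 34, 40}
A ∪ B includes all elements in either set.
Elements from A: {2, 9, 10, 11, 12, 14, 21, 22, 25, 38}
Elements from B not already included: {4, 16, 19, 27, 34, 40}
A ∪ B = {2, 4, 9, 10, 11, 12, 14, 16, 19, 21, 22, 25, 27, 34, 38, 40}

{2, 4, 9, 10, 11, 12, 14, 16, 19, 21, 22, 25, 27, 34, 38, 40}


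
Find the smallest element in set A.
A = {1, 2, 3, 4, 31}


Set A = {1, 2, 3, 4, 31}
Elements in ascending order: 1, 2, 3, 4, 31
The smallest element is 1.

1


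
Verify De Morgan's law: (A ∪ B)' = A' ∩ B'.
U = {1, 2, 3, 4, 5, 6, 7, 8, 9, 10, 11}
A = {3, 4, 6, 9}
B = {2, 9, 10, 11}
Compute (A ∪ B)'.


U = {1, 2, 3, 4, 5, 6, 7, 8, 9, 10, 11}
A = {3, 4, 6, 9}, B = {2, 9, 10, 11}
A ∪ B = {2, 3, 4, 6, 9, 10, 11}
(A ∪ B)' = U \ (A ∪ B) = {1, 5, 7, 8}
Verification via A' ∩ B': A' = {1, 2, 5, 7, 8, 10, 11}, B' = {1, 3, 4, 5, 6, 7, 8}
A' ∩ B' = {1, 5, 7, 8} ✓

{1, 5, 7, 8}


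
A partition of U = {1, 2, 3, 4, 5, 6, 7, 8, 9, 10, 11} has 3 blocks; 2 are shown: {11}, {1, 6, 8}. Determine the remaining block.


U = {1, 2, 3, 4, 5, 6, 7, 8, 9, 10, 11}
Shown blocks: {11}, {1, 6, 8}
A partition's blocks are pairwise disjoint and cover U, so the missing block = U \ (union of shown blocks).
Union of shown blocks: {1, 6, 8, 11}
Missing block = U \ (union) = {2, 3, 4, 5, 7, 9, 10}

{2, 3, 4, 5, 7, 9, 10}


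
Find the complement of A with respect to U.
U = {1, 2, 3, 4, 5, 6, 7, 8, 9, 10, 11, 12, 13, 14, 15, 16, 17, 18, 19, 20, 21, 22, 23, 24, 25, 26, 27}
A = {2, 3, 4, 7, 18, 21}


Universal set U = {1, 2, 3, 4, 5, 6, 7, 8, 9, 10, 11, 12, 13, 14, 15, 16, 17, 18, 19, 20, 21, 22, 23, 24, 25, 26, 27}
Set A = {2, 3, 4, 7, 18, 21}
A' = U \ A = elements in U but not in A
Checking each element of U:
1 (not in A, include), 2 (in A, exclude), 3 (in A, exclude), 4 (in A, exclude), 5 (not in A, include), 6 (not in A, include), 7 (in A, exclude), 8 (not in A, include), 9 (not in A, include), 10 (not in A, include), 11 (not in A, include), 12 (not in A, include), 13 (not in A, include), 14 (not in A, include), 15 (not in A, include), 16 (not in A, include), 17 (not in A, include), 18 (in A, exclude), 19 (not in A, include), 20 (not in A, include), 21 (in A, exclude), 22 (not in A, include), 23 (not in A, include), 24 (not in A, include), 25 (not in A, include), 26 (not in A, include), 27 (not in A, include)
A' = {1, 5, 6, 8, 9, 10, 11, 12, 13, 14, 15, 16, 17, 19, 20, 22, 23, 24, 25, 26, 27}

{1, 5, 6, 8, 9, 10, 11, 12, 13, 14, 15, 16, 17, 19, 20, 22, 23, 24, 25, 26, 27}


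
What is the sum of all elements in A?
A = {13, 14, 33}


Set A = {13, 14, 33}
Sum = 13 + 14 + 33 = 60

60


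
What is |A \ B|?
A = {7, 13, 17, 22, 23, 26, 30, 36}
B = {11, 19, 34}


Set A = {7, 13, 17, 22, 23, 26, 30, 36}
Set B = {11, 19, 34}
A \ B = {7, 13, 17, 22, 23, 26, 30, 36}
|A \ B| = 8

8


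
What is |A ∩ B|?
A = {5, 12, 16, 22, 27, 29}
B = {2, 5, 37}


Set A = {5, 12, 16, 22, 27, 29}
Set B = {2, 5, 37}
A ∩ B = {5}
|A ∩ B| = 1

1


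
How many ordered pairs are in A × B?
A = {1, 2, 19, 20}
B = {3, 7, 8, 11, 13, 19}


Set A = {1, 2, 19, 20} has 4 elements.
Set B = {3, 7, 8, 11, 13, 19} has 6 elements.
|A × B| = |A| × |B| = 4 × 6 = 24

24


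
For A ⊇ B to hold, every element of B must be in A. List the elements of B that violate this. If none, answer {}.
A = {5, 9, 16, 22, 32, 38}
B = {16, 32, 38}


Set A = {5, 9, 16, 22, 32, 38}
Set B = {16, 32, 38}
Check each element of B against A:
16 ∈ A, 32 ∈ A, 38 ∈ A
Elements of B not in A: {}

{}


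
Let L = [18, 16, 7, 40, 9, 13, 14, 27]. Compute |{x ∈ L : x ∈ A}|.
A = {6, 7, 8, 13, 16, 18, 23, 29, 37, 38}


Set A = {6, 7, 8, 13, 16, 18, 23, 29, 37, 38}
Candidates: [18, 16, 7, 40, 9, 13, 14, 27]
Check each candidate:
18 ∈ A, 16 ∈ A, 7 ∈ A, 40 ∉ A, 9 ∉ A, 13 ∈ A, 14 ∉ A, 27 ∉ A
Count of candidates in A: 4

4


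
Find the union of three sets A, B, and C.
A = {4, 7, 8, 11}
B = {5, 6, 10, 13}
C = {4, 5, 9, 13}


Set A = {4, 7, 8, 11}
Set B = {5, 6, 10, 13}
Set C = {4, 5, 9, 13}
First, A ∪ B = {4, 5, 6, 7, 8, 10, 11, 13}
Then, (A ∪ B) ∪ C = {4, 5, 6, 7, 8, 9, 10, 11, 13}

{4, 5, 6, 7, 8, 9, 10, 11, 13}


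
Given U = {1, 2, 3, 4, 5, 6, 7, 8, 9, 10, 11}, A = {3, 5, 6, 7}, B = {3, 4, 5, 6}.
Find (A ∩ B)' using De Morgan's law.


U = {1, 2, 3, 4, 5, 6, 7, 8, 9, 10, 11}
A = {3, 5, 6, 7}, B = {3, 4, 5, 6}
A ∩ B = {3, 5, 6}
(A ∩ B)' = U \ (A ∩ B) = {1, 2, 4, 7, 8, 9, 10, 11}
Verification via A' ∪ B': A' = {1, 2, 4, 8, 9, 10, 11}, B' = {1, 2, 7, 8, 9, 10, 11}
A' ∪ B' = {1, 2, 4, 7, 8, 9, 10, 11} ✓

{1, 2, 4, 7, 8, 9, 10, 11}


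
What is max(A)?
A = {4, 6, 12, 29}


Set A = {4, 6, 12, 29}
Elements in ascending order: 4, 6, 12, 29
The largest element is 29.

29


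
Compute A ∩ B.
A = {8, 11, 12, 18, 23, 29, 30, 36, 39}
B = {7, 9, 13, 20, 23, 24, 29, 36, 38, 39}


Set A = {8, 11, 12, 18, 23, 29, 30, 36, 39}
Set B = {7, 9, 13, 20, 23, 24, 29, 36, 38, 39}
A ∩ B includes only elements in both sets.
Check each element of A against B:
8 ✗, 11 ✗, 12 ✗, 18 ✗, 23 ✓, 29 ✓, 30 ✗, 36 ✓, 39 ✓
A ∩ B = {23, 29, 36, 39}

{23, 29, 36, 39}


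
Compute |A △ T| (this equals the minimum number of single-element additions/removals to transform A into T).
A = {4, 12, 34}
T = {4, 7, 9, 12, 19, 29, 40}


Set A = {4, 12, 34}
Set T = {4, 7, 9, 12, 19, 29, 40}
Elements to remove from A (in A, not in T): {34} → 1 removals
Elements to add to A (in T, not in A): {7, 9, 19, 29, 40} → 5 additions
Total edits = 1 + 5 = 6

6


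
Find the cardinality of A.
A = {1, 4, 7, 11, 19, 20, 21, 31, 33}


Set A = {1, 4, 7, 11, 19, 20, 21, 31, 33}
Listing elements: 1, 4, 7, 11, 19, 20, 21, 31, 33
Counting: 9 elements
|A| = 9

9


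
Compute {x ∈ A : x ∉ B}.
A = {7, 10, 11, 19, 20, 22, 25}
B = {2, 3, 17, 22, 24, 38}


Set A = {7, 10, 11, 19, 20, 22, 25}
Set B = {2, 3, 17, 22, 24, 38}
Check each element of A against B:
7 ∉ B (include), 10 ∉ B (include), 11 ∉ B (include), 19 ∉ B (include), 20 ∉ B (include), 22 ∈ B, 25 ∉ B (include)
Elements of A not in B: {7, 10, 11, 19, 20, 25}

{7, 10, 11, 19, 20, 25}


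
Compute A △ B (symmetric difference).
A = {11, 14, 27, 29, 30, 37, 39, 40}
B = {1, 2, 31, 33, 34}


Set A = {11, 14, 27, 29, 30, 37, 39, 40}
Set B = {1, 2, 31, 33, 34}
A △ B = (A \ B) ∪ (B \ A)
Elements in A but not B: {11, 14, 27, 29, 30, 37, 39, 40}
Elements in B but not A: {1, 2, 31, 33, 34}
A △ B = {1, 2, 11, 14, 27, 29, 30, 31, 33, 34, 37, 39, 40}

{1, 2, 11, 14, 27, 29, 30, 31, 33, 34, 37, 39, 40}


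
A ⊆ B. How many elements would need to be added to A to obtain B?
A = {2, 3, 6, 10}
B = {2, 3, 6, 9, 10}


Set A = {2, 3, 6, 10}, |A| = 4
Set B = {2, 3, 6, 9, 10}, |B| = 5
Since A ⊆ B: B \ A = {9}
|B| - |A| = 5 - 4 = 1

1


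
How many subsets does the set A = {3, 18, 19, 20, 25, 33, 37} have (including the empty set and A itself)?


Set A = {3, 18, 19, 20, 25, 33, 37}
|A| = 7
The power set P(A) contains all subsets of A.
|P(A)| = 2^|A| = 2^7 = 128

128


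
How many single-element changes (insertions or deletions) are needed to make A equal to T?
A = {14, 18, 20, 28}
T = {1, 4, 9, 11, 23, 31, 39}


Set A = {14, 18, 20, 28}
Set T = {1, 4, 9, 11, 23, 31, 39}
Elements to remove from A (in A, not in T): {14, 18, 20, 28} → 4 removals
Elements to add to A (in T, not in A): {1, 4, 9, 11, 23, 31, 39} → 7 additions
Total edits = 4 + 7 = 11

11


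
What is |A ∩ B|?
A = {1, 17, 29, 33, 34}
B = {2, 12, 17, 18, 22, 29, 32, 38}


Set A = {1, 17, 29, 33, 34}
Set B = {2, 12, 17, 18, 22, 29, 32, 38}
A ∩ B = {17, 29}
|A ∩ B| = 2

2


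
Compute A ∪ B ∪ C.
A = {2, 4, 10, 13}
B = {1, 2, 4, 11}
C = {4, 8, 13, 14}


Set A = {2, 4, 10, 13}
Set B = {1, 2, 4, 11}
Set C = {4, 8, 13, 14}
First, A ∪ B = {1, 2, 4, 10, 11, 13}
Then, (A ∪ B) ∪ C = {1, 2, 4, 8, 10, 11, 13, 14}

{1, 2, 4, 8, 10, 11, 13, 14}


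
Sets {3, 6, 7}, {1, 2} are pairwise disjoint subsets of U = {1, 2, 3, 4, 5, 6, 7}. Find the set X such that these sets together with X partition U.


U = {1, 2, 3, 4, 5, 6, 7}
Shown blocks: {3, 6, 7}, {1, 2}
A partition's blocks are pairwise disjoint and cover U, so the missing block = U \ (union of shown blocks).
Union of shown blocks: {1, 2, 3, 6, 7}
Missing block = U \ (union) = {4, 5}

{4, 5}


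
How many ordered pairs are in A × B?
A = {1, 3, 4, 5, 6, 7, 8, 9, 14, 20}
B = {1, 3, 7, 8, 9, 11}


Set A = {1, 3, 4, 5, 6, 7, 8, 9, 14, 20} has 10 elements.
Set B = {1, 3, 7, 8, 9, 11} has 6 elements.
|A × B| = |A| × |B| = 10 × 6 = 60

60


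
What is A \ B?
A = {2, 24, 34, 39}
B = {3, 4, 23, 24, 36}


Set A = {2, 24, 34, 39}
Set B = {3, 4, 23, 24, 36}
A \ B includes elements in A that are not in B.
Check each element of A:
2 (not in B, keep), 24 (in B, remove), 34 (not in B, keep), 39 (not in B, keep)
A \ B = {2, 34, 39}

{2, 34, 39}


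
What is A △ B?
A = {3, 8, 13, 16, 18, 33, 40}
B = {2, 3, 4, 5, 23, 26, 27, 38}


Set A = {3, 8, 13, 16, 18, 33, 40}
Set B = {2, 3, 4, 5, 23, 26, 27, 38}
A △ B = (A \ B) ∪ (B \ A)
Elements in A but not B: {8, 13, 16, 18, 33, 40}
Elements in B but not A: {2, 4, 5, 23, 26, 27, 38}
A △ B = {2, 4, 5, 8, 13, 16, 18, 23, 26, 27, 33, 38, 40}

{2, 4, 5, 8, 13, 16, 18, 23, 26, 27, 33, 38, 40}


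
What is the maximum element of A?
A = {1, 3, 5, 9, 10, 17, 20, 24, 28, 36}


Set A = {1, 3, 5, 9, 10, 17, 20, 24, 28, 36}
Elements in ascending order: 1, 3, 5, 9, 10, 17, 20, 24, 28, 36
The largest element is 36.

36


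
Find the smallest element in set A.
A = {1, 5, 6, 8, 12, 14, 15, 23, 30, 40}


Set A = {1, 5, 6, 8, 12, 14, 15, 23, 30, 40}
Elements in ascending order: 1, 5, 6, 8, 12, 14, 15, 23, 30, 40
The smallest element is 1.

1


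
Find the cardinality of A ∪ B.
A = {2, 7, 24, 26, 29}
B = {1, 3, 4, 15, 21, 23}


Set A = {2, 7, 24, 26, 29}, |A| = 5
Set B = {1, 3, 4, 15, 21, 23}, |B| = 6
A ∩ B = {}, |A ∩ B| = 0
|A ∪ B| = |A| + |B| - |A ∩ B| = 5 + 6 - 0 = 11

11


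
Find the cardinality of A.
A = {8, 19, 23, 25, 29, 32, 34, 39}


Set A = {8, 19, 23, 25, 29, 32, 34, 39}
Listing elements: 8, 19, 23, 25, 29, 32, 34, 39
Counting: 8 elements
|A| = 8

8


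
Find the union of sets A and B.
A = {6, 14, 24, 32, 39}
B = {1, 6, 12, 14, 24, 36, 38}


Set A = {6, 14, 24, 32, 39}
Set B = {1, 6, 12, 14, 24, 36, 38}
A ∪ B includes all elements in either set.
Elements from A: {6, 14, 24, 32, 39}
Elements from B not already included: {1, 12, 36, 38}
A ∪ B = {1, 6, 12, 14, 24, 32, 36, 38, 39}

{1, 6, 12, 14, 24, 32, 36, 38, 39}


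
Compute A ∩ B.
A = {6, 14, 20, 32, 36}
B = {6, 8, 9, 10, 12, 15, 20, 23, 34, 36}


Set A = {6, 14, 20, 32, 36}
Set B = {6, 8, 9, 10, 12, 15, 20, 23, 34, 36}
A ∩ B includes only elements in both sets.
Check each element of A against B:
6 ✓, 14 ✗, 20 ✓, 32 ✗, 36 ✓
A ∩ B = {6, 20, 36}

{6, 20, 36}


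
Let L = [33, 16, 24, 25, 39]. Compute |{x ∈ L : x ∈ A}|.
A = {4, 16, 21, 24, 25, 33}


Set A = {4, 16, 21, 24, 25, 33}
Candidates: [33, 16, 24, 25, 39]
Check each candidate:
33 ∈ A, 16 ∈ A, 24 ∈ A, 25 ∈ A, 39 ∉ A
Count of candidates in A: 4

4


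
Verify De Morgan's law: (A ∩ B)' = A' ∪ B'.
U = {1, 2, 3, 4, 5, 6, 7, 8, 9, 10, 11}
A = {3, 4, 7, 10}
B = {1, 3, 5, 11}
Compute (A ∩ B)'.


U = {1, 2, 3, 4, 5, 6, 7, 8, 9, 10, 11}
A = {3, 4, 7, 10}, B = {1, 3, 5, 11}
A ∩ B = {3}
(A ∩ B)' = U \ (A ∩ B) = {1, 2, 4, 5, 6, 7, 8, 9, 10, 11}
Verification via A' ∪ B': A' = {1, 2, 5, 6, 8, 9, 11}, B' = {2, 4, 6, 7, 8, 9, 10}
A' ∪ B' = {1, 2, 4, 5, 6, 7, 8, 9, 10, 11} ✓

{1, 2, 4, 5, 6, 7, 8, 9, 10, 11}


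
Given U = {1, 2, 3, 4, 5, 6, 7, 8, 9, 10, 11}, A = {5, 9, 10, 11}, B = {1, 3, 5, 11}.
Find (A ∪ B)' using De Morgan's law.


U = {1, 2, 3, 4, 5, 6, 7, 8, 9, 10, 11}
A = {5, 9, 10, 11}, B = {1, 3, 5, 11}
A ∪ B = {1, 3, 5, 9, 10, 11}
(A ∪ B)' = U \ (A ∪ B) = {2, 4, 6, 7, 8}
Verification via A' ∩ B': A' = {1, 2, 3, 4, 6, 7, 8}, B' = {2, 4, 6, 7, 8, 9, 10}
A' ∩ B' = {2, 4, 6, 7, 8} ✓

{2, 4, 6, 7, 8}


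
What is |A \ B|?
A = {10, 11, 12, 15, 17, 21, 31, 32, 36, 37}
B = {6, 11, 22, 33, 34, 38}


Set A = {10, 11, 12, 15, 17, 21, 31, 32, 36, 37}
Set B = {6, 11, 22, 33, 34, 38}
A \ B = {10, 12, 15, 17, 21, 31, 32, 36, 37}
|A \ B| = 9

9


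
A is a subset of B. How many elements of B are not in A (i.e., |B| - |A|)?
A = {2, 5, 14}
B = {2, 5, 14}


Set A = {2, 5, 14}, |A| = 3
Set B = {2, 5, 14}, |B| = 3
Since A ⊆ B: B \ A = {}
|B| - |A| = 3 - 3 = 0

0


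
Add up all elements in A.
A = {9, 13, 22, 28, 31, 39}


Set A = {9, 13, 22, 28, 31, 39}
Sum = 9 + 13 + 22 + 28 + 31 + 39 = 142

142


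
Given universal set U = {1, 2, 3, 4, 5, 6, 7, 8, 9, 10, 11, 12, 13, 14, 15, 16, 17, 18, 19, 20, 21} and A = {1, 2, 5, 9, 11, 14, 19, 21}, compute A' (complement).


Universal set U = {1, 2, 3, 4, 5, 6, 7, 8, 9, 10, 11, 12, 13, 14, 15, 16, 17, 18, 19, 20, 21}
Set A = {1, 2, 5, 9, 11, 14, 19, 21}
A' = U \ A = elements in U but not in A
Checking each element of U:
1 (in A, exclude), 2 (in A, exclude), 3 (not in A, include), 4 (not in A, include), 5 (in A, exclude), 6 (not in A, include), 7 (not in A, include), 8 (not in A, include), 9 (in A, exclude), 10 (not in A, include), 11 (in A, exclude), 12 (not in A, include), 13 (not in A, include), 14 (in A, exclude), 15 (not in A, include), 16 (not in A, include), 17 (not in A, include), 18 (not in A, include), 19 (in A, exclude), 20 (not in A, include), 21 (in A, exclude)
A' = {3, 4, 6, 7, 8, 10, 12, 13, 15, 16, 17, 18, 20}

{3, 4, 6, 7, 8, 10, 12, 13, 15, 16, 17, 18, 20}


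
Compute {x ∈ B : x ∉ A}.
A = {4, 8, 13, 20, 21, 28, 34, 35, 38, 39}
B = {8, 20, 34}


Set A = {4, 8, 13, 20, 21, 28, 34, 35, 38, 39}
Set B = {8, 20, 34}
Check each element of B against A:
8 ∈ A, 20 ∈ A, 34 ∈ A
Elements of B not in A: {}

{}


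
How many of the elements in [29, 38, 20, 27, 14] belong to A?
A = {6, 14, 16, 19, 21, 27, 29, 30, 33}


Set A = {6, 14, 16, 19, 21, 27, 29, 30, 33}
Candidates: [29, 38, 20, 27, 14]
Check each candidate:
29 ∈ A, 38 ∉ A, 20 ∉ A, 27 ∈ A, 14 ∈ A
Count of candidates in A: 3

3


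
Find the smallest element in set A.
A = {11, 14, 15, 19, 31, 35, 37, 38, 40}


Set A = {11, 14, 15, 19, 31, 35, 37, 38, 40}
Elements in ascending order: 11, 14, 15, 19, 31, 35, 37, 38, 40
The smallest element is 11.

11


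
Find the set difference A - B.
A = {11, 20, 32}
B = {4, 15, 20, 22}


Set A = {11, 20, 32}
Set B = {4, 15, 20, 22}
A \ B includes elements in A that are not in B.
Check each element of A:
11 (not in B, keep), 20 (in B, remove), 32 (not in B, keep)
A \ B = {11, 32}

{11, 32}


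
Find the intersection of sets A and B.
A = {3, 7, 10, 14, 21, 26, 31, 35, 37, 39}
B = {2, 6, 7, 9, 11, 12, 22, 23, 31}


Set A = {3, 7, 10, 14, 21, 26, 31, 35, 37, 39}
Set B = {2, 6, 7, 9, 11, 12, 22, 23, 31}
A ∩ B includes only elements in both sets.
Check each element of A against B:
3 ✗, 7 ✓, 10 ✗, 14 ✗, 21 ✗, 26 ✗, 31 ✓, 35 ✗, 37 ✗, 39 ✗
A ∩ B = {7, 31}

{7, 31}


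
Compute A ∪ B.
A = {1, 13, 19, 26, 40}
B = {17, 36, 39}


Set A = {1, 13, 19, 26, 40}
Set B = {17, 36, 39}
A ∪ B includes all elements in either set.
Elements from A: {1, 13, 19, 26, 40}
Elements from B not already included: {17, 36, 39}
A ∪ B = {1, 13, 17, 19, 26, 36, 39, 40}

{1, 13, 17, 19, 26, 36, 39, 40}


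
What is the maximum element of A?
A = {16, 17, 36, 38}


Set A = {16, 17, 36, 38}
Elements in ascending order: 16, 17, 36, 38
The largest element is 38.

38


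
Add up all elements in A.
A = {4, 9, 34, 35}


Set A = {4, 9, 34, 35}
Sum = 4 + 9 + 34 + 35 = 82

82


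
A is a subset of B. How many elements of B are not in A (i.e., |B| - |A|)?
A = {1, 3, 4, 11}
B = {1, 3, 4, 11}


Set A = {1, 3, 4, 11}, |A| = 4
Set B = {1, 3, 4, 11}, |B| = 4
Since A ⊆ B: B \ A = {}
|B| - |A| = 4 - 4 = 0

0


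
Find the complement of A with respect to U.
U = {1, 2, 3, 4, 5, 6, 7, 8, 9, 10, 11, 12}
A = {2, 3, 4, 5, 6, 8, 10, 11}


Universal set U = {1, 2, 3, 4, 5, 6, 7, 8, 9, 10, 11, 12}
Set A = {2, 3, 4, 5, 6, 8, 10, 11}
A' = U \ A = elements in U but not in A
Checking each element of U:
1 (not in A, include), 2 (in A, exclude), 3 (in A, exclude), 4 (in A, exclude), 5 (in A, exclude), 6 (in A, exclude), 7 (not in A, include), 8 (in A, exclude), 9 (not in A, include), 10 (in A, exclude), 11 (in A, exclude), 12 (not in A, include)
A' = {1, 7, 9, 12}

{1, 7, 9, 12}


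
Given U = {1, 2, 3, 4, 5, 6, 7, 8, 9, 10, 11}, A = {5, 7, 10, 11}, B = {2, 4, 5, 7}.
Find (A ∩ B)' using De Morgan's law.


U = {1, 2, 3, 4, 5, 6, 7, 8, 9, 10, 11}
A = {5, 7, 10, 11}, B = {2, 4, 5, 7}
A ∩ B = {5, 7}
(A ∩ B)' = U \ (A ∩ B) = {1, 2, 3, 4, 6, 8, 9, 10, 11}
Verification via A' ∪ B': A' = {1, 2, 3, 4, 6, 8, 9}, B' = {1, 3, 6, 8, 9, 10, 11}
A' ∪ B' = {1, 2, 3, 4, 6, 8, 9, 10, 11} ✓

{1, 2, 3, 4, 6, 8, 9, 10, 11}


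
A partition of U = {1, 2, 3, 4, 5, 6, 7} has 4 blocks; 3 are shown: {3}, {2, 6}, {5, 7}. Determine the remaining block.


U = {1, 2, 3, 4, 5, 6, 7}
Shown blocks: {3}, {2, 6}, {5, 7}
A partition's blocks are pairwise disjoint and cover U, so the missing block = U \ (union of shown blocks).
Union of shown blocks: {2, 3, 5, 6, 7}
Missing block = U \ (union) = {1, 4}

{1, 4}


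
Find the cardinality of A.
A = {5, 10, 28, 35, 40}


Set A = {5, 10, 28, 35, 40}
Listing elements: 5, 10, 28, 35, 40
Counting: 5 elements
|A| = 5

5


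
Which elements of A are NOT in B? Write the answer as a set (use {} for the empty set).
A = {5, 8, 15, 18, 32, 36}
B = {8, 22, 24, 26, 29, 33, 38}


Set A = {5, 8, 15, 18, 32, 36}
Set B = {8, 22, 24, 26, 29, 33, 38}
Check each element of A against B:
5 ∉ B (include), 8 ∈ B, 15 ∉ B (include), 18 ∉ B (include), 32 ∉ B (include), 36 ∉ B (include)
Elements of A not in B: {5, 15, 18, 32, 36}

{5, 15, 18, 32, 36}


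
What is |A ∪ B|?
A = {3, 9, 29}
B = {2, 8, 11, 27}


Set A = {3, 9, 29}, |A| = 3
Set B = {2, 8, 11, 27}, |B| = 4
A ∩ B = {}, |A ∩ B| = 0
|A ∪ B| = |A| + |B| - |A ∩ B| = 3 + 4 - 0 = 7

7


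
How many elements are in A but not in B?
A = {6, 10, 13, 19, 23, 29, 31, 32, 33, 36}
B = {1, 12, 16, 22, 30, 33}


Set A = {6, 10, 13, 19, 23, 29, 31, 32, 33, 36}
Set B = {1, 12, 16, 22, 30, 33}
A \ B = {6, 10, 13, 19, 23, 29, 31, 32, 36}
|A \ B| = 9

9


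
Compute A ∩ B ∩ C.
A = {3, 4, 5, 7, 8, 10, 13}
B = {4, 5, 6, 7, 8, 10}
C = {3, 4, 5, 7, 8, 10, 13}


Set A = {3, 4, 5, 7, 8, 10, 13}
Set B = {4, 5, 6, 7, 8, 10}
Set C = {3, 4, 5, 7, 8, 10, 13}
First, A ∩ B = {4, 5, 7, 8, 10}
Then, (A ∩ B) ∩ C = {4, 5, 7, 8, 10}

{4, 5, 7, 8, 10}


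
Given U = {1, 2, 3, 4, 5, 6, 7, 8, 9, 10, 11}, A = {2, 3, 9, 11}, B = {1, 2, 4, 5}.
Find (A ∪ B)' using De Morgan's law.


U = {1, 2, 3, 4, 5, 6, 7, 8, 9, 10, 11}
A = {2, 3, 9, 11}, B = {1, 2, 4, 5}
A ∪ B = {1, 2, 3, 4, 5, 9, 11}
(A ∪ B)' = U \ (A ∪ B) = {6, 7, 8, 10}
Verification via A' ∩ B': A' = {1, 4, 5, 6, 7, 8, 10}, B' = {3, 6, 7, 8, 9, 10, 11}
A' ∩ B' = {6, 7, 8, 10} ✓

{6, 7, 8, 10}
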